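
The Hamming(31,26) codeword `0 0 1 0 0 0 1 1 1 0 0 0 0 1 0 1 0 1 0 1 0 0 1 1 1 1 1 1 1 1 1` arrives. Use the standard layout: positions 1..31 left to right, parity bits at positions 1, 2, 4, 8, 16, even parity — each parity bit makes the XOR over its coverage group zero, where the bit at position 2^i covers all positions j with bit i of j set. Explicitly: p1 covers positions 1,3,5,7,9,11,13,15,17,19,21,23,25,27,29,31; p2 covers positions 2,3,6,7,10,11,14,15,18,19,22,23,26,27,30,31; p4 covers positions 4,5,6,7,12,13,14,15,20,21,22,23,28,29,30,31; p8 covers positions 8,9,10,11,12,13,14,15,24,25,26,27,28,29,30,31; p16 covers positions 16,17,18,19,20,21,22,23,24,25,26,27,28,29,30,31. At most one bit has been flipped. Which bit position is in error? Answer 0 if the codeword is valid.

s1: b1⊕b3⊕b5⊕b7⊕b9⊕b11⊕b13⊕b15⊕b17⊕b19⊕b21⊕b23⊕b25⊕b27⊕b29⊕b31 = 0⊕1⊕0⊕1⊕1⊕0⊕0⊕0⊕0⊕0⊕0⊕1⊕1⊕1⊕1⊕1 = 0
s2: b2⊕b3⊕b6⊕b7⊕b10⊕b11⊕b14⊕b15⊕b18⊕b19⊕b22⊕b23⊕b26⊕b27⊕b30⊕b31 = 0⊕1⊕0⊕1⊕0⊕0⊕1⊕0⊕1⊕0⊕0⊕1⊕1⊕1⊕1⊕1 = 1
s4: b4⊕b5⊕b6⊕b7⊕b12⊕b13⊕b14⊕b15⊕b20⊕b21⊕b22⊕b23⊕b28⊕b29⊕b30⊕b31 = 0⊕0⊕0⊕1⊕0⊕0⊕1⊕0⊕1⊕0⊕0⊕1⊕1⊕1⊕1⊕1 = 0
s8: b8⊕b9⊕b10⊕b11⊕b12⊕b13⊕b14⊕b15⊕b24⊕b25⊕b26⊕b27⊕b28⊕b29⊕b30⊕b31 = 1⊕1⊕0⊕0⊕0⊕0⊕1⊕0⊕1⊕1⊕1⊕1⊕1⊕1⊕1⊕1 = 1
s16: b16⊕b17⊕b18⊕b19⊕b20⊕b21⊕b22⊕b23⊕b24⊕b25⊕b26⊕b27⊕b28⊕b29⊕b30⊕b31 = 1⊕0⊕1⊕0⊕1⊕0⊕0⊕1⊕1⊕1⊕1⊕1⊕1⊕1⊕1⊕1 = 0
Syndrome (s16...s1) = 01010 → position 10.

10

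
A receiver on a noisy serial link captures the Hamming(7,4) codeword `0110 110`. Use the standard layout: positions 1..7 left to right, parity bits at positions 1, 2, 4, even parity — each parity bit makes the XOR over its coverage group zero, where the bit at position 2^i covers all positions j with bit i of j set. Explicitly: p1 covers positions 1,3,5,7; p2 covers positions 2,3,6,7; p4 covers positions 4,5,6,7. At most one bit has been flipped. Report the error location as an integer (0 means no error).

2

s1: b1⊕b3⊕b5⊕b7 = 0⊕1⊕1⊕0 = 0
s2: b2⊕b3⊕b6⊕b7 = 1⊕1⊕1⊕0 = 1
s4: b4⊕b5⊕b6⊕b7 = 0⊕1⊕1⊕0 = 0
Syndrome (s4...s1) = 010 → position 2.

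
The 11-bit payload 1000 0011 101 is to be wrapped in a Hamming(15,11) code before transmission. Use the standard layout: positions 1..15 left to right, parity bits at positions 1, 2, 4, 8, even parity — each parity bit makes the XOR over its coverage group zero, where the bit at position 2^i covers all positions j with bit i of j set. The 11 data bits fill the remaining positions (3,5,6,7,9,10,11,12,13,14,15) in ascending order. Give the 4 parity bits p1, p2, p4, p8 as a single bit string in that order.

Place data bits at non-power-of-two positions: b3=1, b5=0, b6=0, b7=0, b9=0, b10=0, b11=1, b12=1, b13=1, b14=0, b15=1.
p1 = XOR of data positions {3,5,7,9,11,13,15} = 1⊕0⊕0⊕0⊕1⊕1⊕1 = 0
p2 = XOR of data positions {3,6,7,10,11,14,15} = 1⊕0⊕0⊕0⊕1⊕0⊕1 = 1
p4 = XOR of data positions {5,6,7,12,13,14,15} = 0⊕0⊕0⊕1⊕1⊕0⊕1 = 1
p8 = XOR of data positions {9,10,11,12,13,14,15} = 0⊕0⊕1⊕1⊕1⊕0⊕1 = 0
Parity bits p1,p2,p4,p8 = 0110

0110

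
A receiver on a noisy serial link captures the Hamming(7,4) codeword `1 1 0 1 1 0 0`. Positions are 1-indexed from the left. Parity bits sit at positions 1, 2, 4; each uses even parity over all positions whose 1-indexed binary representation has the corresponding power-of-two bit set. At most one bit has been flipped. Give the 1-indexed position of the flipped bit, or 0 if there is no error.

s1: b1⊕b3⊕b5⊕b7 = 1⊕0⊕1⊕0 = 0
s2: b2⊕b3⊕b6⊕b7 = 1⊕0⊕0⊕0 = 1
s4: b4⊕b5⊕b6⊕b7 = 1⊕1⊕0⊕0 = 0
Syndrome (s4...s1) = 010 → position 2.

2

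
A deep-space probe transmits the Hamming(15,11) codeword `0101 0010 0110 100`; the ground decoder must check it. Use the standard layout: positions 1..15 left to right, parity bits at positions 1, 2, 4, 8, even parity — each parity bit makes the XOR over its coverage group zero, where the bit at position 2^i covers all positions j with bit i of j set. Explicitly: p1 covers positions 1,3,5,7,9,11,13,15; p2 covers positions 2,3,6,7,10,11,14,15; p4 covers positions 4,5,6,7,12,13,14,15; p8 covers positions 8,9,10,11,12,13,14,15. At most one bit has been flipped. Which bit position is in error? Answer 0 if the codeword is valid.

s1: b1⊕b3⊕b5⊕b7⊕b9⊕b11⊕b13⊕b15 = 0⊕0⊕0⊕1⊕0⊕1⊕1⊕0 = 1
s2: b2⊕b3⊕b6⊕b7⊕b10⊕b11⊕b14⊕b15 = 1⊕0⊕0⊕1⊕1⊕1⊕0⊕0 = 0
s4: b4⊕b5⊕b6⊕b7⊕b12⊕b13⊕b14⊕b15 = 1⊕0⊕0⊕1⊕0⊕1⊕0⊕0 = 1
s8: b8⊕b9⊕b10⊕b11⊕b12⊕b13⊕b14⊕b15 = 0⊕0⊕1⊕1⊕0⊕1⊕0⊕0 = 1
Syndrome (s8...s1) = 1101 → position 13.

13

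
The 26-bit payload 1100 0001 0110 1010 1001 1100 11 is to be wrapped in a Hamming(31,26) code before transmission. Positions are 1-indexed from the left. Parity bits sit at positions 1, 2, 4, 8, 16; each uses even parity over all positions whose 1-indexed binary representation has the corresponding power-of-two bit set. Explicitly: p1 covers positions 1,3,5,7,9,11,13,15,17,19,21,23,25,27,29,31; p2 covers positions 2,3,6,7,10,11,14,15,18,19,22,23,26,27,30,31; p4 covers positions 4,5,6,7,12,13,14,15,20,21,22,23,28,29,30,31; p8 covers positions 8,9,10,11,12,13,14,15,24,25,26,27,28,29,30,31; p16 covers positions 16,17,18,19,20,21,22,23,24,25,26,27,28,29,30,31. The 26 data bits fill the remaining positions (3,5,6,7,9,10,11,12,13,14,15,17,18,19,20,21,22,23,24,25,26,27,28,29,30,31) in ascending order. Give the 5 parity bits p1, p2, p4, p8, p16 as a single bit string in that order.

01000

Place data bits at non-power-of-two positions: b3=1, b5=1, b6=0, b7=0, b9=0, b10=0, b11=0, b12=1, b13=0, b14=1, b15=1, b17=0, b18=1, b19=0, b20=1, b21=0, b22=1, b23=0, b24=0, b25=1, b26=1, b27=1, b28=0, b29=0, b30=1, b31=1.
p1 = XOR of data positions {3,5,7,9,11,13,15,17,19,21,23,25,27,29,31} = 1⊕1⊕0⊕0⊕0⊕0⊕1⊕0⊕0⊕0⊕0⊕1⊕1⊕0⊕1 = 0
p2 = XOR of data positions {3,6,7,10,11,14,15,18,19,22,23,26,27,30,31} = 1⊕0⊕0⊕0⊕0⊕1⊕1⊕1⊕0⊕1⊕0⊕1⊕1⊕1⊕1 = 1
p4 = XOR of data positions {5,6,7,12,13,14,15,20,21,22,23,28,29,30,31} = 1⊕0⊕0⊕1⊕0⊕1⊕1⊕1⊕0⊕1⊕0⊕0⊕0⊕1⊕1 = 0
p8 = XOR of data positions {9,10,11,12,13,14,15,24,25,26,27,28,29,30,31} = 0⊕0⊕0⊕1⊕0⊕1⊕1⊕0⊕1⊕1⊕1⊕0⊕0⊕1⊕1 = 0
p16 = XOR of data positions {17,18,19,20,21,22,23,24,25,26,27,28,29,30,31} = 0⊕1⊕0⊕1⊕0⊕1⊕0⊕0⊕1⊕1⊕1⊕0⊕0⊕1⊕1 = 0
Parity bits p1,p2,p4,p8,p16 = 01000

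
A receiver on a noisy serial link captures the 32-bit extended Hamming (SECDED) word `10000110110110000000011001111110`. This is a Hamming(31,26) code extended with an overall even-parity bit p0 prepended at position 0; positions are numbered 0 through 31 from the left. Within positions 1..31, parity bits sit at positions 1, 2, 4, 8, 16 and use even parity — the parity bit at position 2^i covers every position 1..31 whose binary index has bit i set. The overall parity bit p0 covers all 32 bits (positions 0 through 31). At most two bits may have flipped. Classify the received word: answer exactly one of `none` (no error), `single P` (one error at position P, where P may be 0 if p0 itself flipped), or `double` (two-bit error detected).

s1: b1⊕b3⊕b5⊕b7⊕b9⊕b11⊕b13⊕b15⊕b17⊕b19⊕b21⊕b23⊕b25⊕b27⊕b29⊕b31 = 0⊕0⊕1⊕0⊕1⊕1⊕0⊕0⊕0⊕0⊕1⊕0⊕1⊕1⊕1⊕0 = 1
s2: b2⊕b3⊕b6⊕b7⊕b10⊕b11⊕b14⊕b15⊕b18⊕b19⊕b22⊕b23⊕b26⊕b27⊕b30⊕b31 = 0⊕0⊕1⊕0⊕0⊕1⊕0⊕0⊕0⊕0⊕1⊕0⊕1⊕1⊕1⊕0 = 0
s4: b4⊕b5⊕b6⊕b7⊕b12⊕b13⊕b14⊕b15⊕b20⊕b21⊕b22⊕b23⊕b28⊕b29⊕b30⊕b31 = 0⊕1⊕1⊕0⊕1⊕0⊕0⊕0⊕0⊕1⊕1⊕0⊕1⊕1⊕1⊕0 = 0
s8: b8⊕b9⊕b10⊕b11⊕b12⊕b13⊕b14⊕b15⊕b24⊕b25⊕b26⊕b27⊕b28⊕b29⊕b30⊕b31 = 1⊕1⊕0⊕1⊕1⊕0⊕0⊕0⊕0⊕1⊕1⊕1⊕1⊕1⊕1⊕0 = 0
s16: b16⊕b17⊕b18⊕b19⊕b20⊕b21⊕b22⊕b23⊕b24⊕b25⊕b26⊕b27⊕b28⊕b29⊕b30⊕b31 = 0⊕0⊕0⊕0⊕0⊕1⊕1⊕0⊕0⊕1⊕1⊕1⊕1⊕1⊕1⊕0 = 0
Syndrome (s16...s1) = 00001 → position 1.
Overall parity (XOR of all 32 bits, including p0): 1⊕0⊕0⊕0⊕0⊕1⊕1⊕0⊕1⊕1⊕0⊕1⊕1⊕0⊕0⊕0⊕0⊕0⊕0⊕0⊕0⊕1⊕1⊕0⊕0⊕1⊕1⊕1⊕1⊕1⊕1⊕0 = 1
Overall=1, syndrome position=1 → single-bit error at position 1.

single 1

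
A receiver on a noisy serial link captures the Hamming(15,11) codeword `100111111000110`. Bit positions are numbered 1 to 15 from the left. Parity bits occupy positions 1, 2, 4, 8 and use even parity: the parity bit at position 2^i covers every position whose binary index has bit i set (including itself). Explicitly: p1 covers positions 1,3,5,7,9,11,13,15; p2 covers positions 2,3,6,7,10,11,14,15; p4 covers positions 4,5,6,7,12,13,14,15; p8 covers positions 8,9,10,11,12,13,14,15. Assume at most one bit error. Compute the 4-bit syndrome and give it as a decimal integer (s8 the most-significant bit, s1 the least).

s1: b1⊕b3⊕b5⊕b7⊕b9⊕b11⊕b13⊕b15 = 1⊕0⊕1⊕1⊕1⊕0⊕1⊕0 = 1
s2: b2⊕b3⊕b6⊕b7⊕b10⊕b11⊕b14⊕b15 = 0⊕0⊕1⊕1⊕0⊕0⊕1⊕0 = 1
s4: b4⊕b5⊕b6⊕b7⊕b12⊕b13⊕b14⊕b15 = 1⊕1⊕1⊕1⊕0⊕1⊕1⊕0 = 0
s8: b8⊕b9⊕b10⊕b11⊕b12⊕b13⊕b14⊕b15 = 1⊕1⊕0⊕0⊕0⊕1⊕1⊕0 = 0
Syndrome (s8...s1) = 0011 → position 3.

3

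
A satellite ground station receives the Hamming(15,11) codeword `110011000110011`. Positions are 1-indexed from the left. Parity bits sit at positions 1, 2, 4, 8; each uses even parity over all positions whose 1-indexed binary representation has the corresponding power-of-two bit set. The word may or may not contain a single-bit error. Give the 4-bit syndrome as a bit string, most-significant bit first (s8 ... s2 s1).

0000

s1: b1⊕b3⊕b5⊕b7⊕b9⊕b11⊕b13⊕b15 = 1⊕0⊕1⊕0⊕0⊕1⊕0⊕1 = 0
s2: b2⊕b3⊕b6⊕b7⊕b10⊕b11⊕b14⊕b15 = 1⊕0⊕1⊕0⊕1⊕1⊕1⊕1 = 0
s4: b4⊕b5⊕b6⊕b7⊕b12⊕b13⊕b14⊕b15 = 0⊕1⊕1⊕0⊕0⊕0⊕1⊕1 = 0
s8: b8⊕b9⊕b10⊕b11⊕b12⊕b13⊕b14⊕b15 = 0⊕0⊕1⊕1⊕0⊕0⊕1⊕1 = 0
Syndrome (s8...s1) = 0000 → position 0 (no error).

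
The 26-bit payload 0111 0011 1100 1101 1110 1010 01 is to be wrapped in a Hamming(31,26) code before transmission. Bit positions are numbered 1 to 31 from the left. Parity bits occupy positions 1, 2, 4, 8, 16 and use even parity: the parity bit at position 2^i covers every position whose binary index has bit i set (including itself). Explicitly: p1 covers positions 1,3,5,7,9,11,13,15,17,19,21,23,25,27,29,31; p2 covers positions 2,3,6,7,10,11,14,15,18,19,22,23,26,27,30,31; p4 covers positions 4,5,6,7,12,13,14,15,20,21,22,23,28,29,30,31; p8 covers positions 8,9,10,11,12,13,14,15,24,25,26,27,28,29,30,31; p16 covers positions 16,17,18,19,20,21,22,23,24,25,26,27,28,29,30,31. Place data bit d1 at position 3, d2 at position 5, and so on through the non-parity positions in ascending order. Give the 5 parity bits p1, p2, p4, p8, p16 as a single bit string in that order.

00101

Place data bits at non-power-of-two positions: b3=0, b5=1, b6=1, b7=1, b9=0, b10=0, b11=1, b12=1, b13=1, b14=1, b15=0, b17=0, b18=1, b19=1, b20=0, b21=1, b22=1, b23=1, b24=1, b25=0, b26=1, b27=0, b28=1, b29=0, b30=0, b31=1.
p1 = XOR of data positions {3,5,7,9,11,13,15,17,19,21,23,25,27,29,31} = 0⊕1⊕1⊕0⊕1⊕1⊕0⊕0⊕1⊕1⊕1⊕0⊕0⊕0⊕1 = 0
p2 = XOR of data positions {3,6,7,10,11,14,15,18,19,22,23,26,27,30,31} = 0⊕1⊕1⊕0⊕1⊕1⊕0⊕1⊕1⊕1⊕1⊕1⊕0⊕0⊕1 = 0
p4 = XOR of data positions {5,6,7,12,13,14,15,20,21,22,23,28,29,30,31} = 1⊕1⊕1⊕1⊕1⊕1⊕0⊕0⊕1⊕1⊕1⊕1⊕0⊕0⊕1 = 1
p8 = XOR of data positions {9,10,11,12,13,14,15,24,25,26,27,28,29,30,31} = 0⊕0⊕1⊕1⊕1⊕1⊕0⊕1⊕0⊕1⊕0⊕1⊕0⊕0⊕1 = 0
p16 = XOR of data positions {17,18,19,20,21,22,23,24,25,26,27,28,29,30,31} = 0⊕1⊕1⊕0⊕1⊕1⊕1⊕1⊕0⊕1⊕0⊕1⊕0⊕0⊕1 = 1
Parity bits p1,p2,p4,p8,p16 = 00101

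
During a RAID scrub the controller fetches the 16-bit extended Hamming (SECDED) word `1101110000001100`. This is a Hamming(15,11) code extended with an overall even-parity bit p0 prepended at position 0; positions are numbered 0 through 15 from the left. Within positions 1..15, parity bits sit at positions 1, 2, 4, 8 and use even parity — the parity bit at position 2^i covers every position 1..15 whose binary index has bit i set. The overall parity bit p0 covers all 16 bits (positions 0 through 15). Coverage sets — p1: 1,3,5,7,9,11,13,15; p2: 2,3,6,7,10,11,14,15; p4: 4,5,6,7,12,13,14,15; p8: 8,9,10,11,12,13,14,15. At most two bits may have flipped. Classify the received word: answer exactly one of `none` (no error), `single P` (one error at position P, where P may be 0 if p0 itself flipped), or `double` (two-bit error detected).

s1: b1⊕b3⊕b5⊕b7⊕b9⊕b11⊕b13⊕b15 = 1⊕1⊕1⊕0⊕0⊕0⊕1⊕0 = 0
s2: b2⊕b3⊕b6⊕b7⊕b10⊕b11⊕b14⊕b15 = 0⊕1⊕0⊕0⊕0⊕0⊕0⊕0 = 1
s4: b4⊕b5⊕b6⊕b7⊕b12⊕b13⊕b14⊕b15 = 1⊕1⊕0⊕0⊕1⊕1⊕0⊕0 = 0
s8: b8⊕b9⊕b10⊕b11⊕b12⊕b13⊕b14⊕b15 = 0⊕0⊕0⊕0⊕1⊕1⊕0⊕0 = 0
Syndrome (s8...s1) = 0010 → position 2.
Overall parity (XOR of all 16 bits, including p0): 1⊕1⊕0⊕1⊕1⊕1⊕0⊕0⊕0⊕0⊕0⊕0⊕1⊕1⊕0⊕0 = 1
Overall=1, syndrome position=2 → single-bit error at position 2.

single 2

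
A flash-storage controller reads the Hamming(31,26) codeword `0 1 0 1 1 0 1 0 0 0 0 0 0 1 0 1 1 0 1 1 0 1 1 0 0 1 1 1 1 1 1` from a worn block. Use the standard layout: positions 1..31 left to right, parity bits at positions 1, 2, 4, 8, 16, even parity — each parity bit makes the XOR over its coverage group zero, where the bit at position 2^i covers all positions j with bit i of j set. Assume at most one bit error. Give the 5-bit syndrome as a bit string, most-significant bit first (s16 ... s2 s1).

s1: b1⊕b3⊕b5⊕b7⊕b9⊕b11⊕b13⊕b15⊕b17⊕b19⊕b21⊕b23⊕b25⊕b27⊕b29⊕b31 = 0⊕0⊕1⊕1⊕0⊕0⊕0⊕0⊕1⊕1⊕0⊕1⊕0⊕1⊕1⊕1 = 0
s2: b2⊕b3⊕b6⊕b7⊕b10⊕b11⊕b14⊕b15⊕b18⊕b19⊕b22⊕b23⊕b26⊕b27⊕b30⊕b31 = 1⊕0⊕0⊕1⊕0⊕0⊕1⊕0⊕0⊕1⊕1⊕1⊕1⊕1⊕1⊕1 = 0
s4: b4⊕b5⊕b6⊕b7⊕b12⊕b13⊕b14⊕b15⊕b20⊕b21⊕b22⊕b23⊕b28⊕b29⊕b30⊕b31 = 1⊕1⊕0⊕1⊕0⊕0⊕1⊕0⊕1⊕0⊕1⊕1⊕1⊕1⊕1⊕1 = 1
s8: b8⊕b9⊕b10⊕b11⊕b12⊕b13⊕b14⊕b15⊕b24⊕b25⊕b26⊕b27⊕b28⊕b29⊕b30⊕b31 = 0⊕0⊕0⊕0⊕0⊕0⊕1⊕0⊕0⊕0⊕1⊕1⊕1⊕1⊕1⊕1 = 1
s16: b16⊕b17⊕b18⊕b19⊕b20⊕b21⊕b22⊕b23⊕b24⊕b25⊕b26⊕b27⊕b28⊕b29⊕b30⊕b31 = 1⊕1⊕0⊕1⊕1⊕0⊕1⊕1⊕0⊕0⊕1⊕1⊕1⊕1⊕1⊕1 = 0
Syndrome (s16...s1) = 01100 → position 12.

01100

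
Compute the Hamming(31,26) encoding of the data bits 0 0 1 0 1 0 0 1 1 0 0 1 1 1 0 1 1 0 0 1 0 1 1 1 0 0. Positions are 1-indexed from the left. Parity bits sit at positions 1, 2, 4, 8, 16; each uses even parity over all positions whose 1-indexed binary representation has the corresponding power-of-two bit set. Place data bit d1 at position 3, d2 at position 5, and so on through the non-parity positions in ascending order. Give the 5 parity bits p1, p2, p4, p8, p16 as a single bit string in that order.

Place data bits at non-power-of-two positions: b3=0, b5=0, b6=1, b7=0, b9=1, b10=0, b11=0, b12=1, b13=1, b14=0, b15=0, b17=1, b18=1, b19=1, b20=0, b21=1, b22=1, b23=0, b24=0, b25=1, b26=0, b27=1, b28=1, b29=1, b30=0, b31=0.
p1 = XOR of data positions {3,5,7,9,11,13,15,17,19,21,23,25,27,29,31} = 0⊕0⊕0⊕1⊕0⊕1⊕0⊕1⊕1⊕1⊕0⊕1⊕1⊕1⊕0 = 0
p2 = XOR of data positions {3,6,7,10,11,14,15,18,19,22,23,26,27,30,31} = 0⊕1⊕0⊕0⊕0⊕0⊕0⊕1⊕1⊕1⊕0⊕0⊕1⊕0⊕0 = 1
p4 = XOR of data positions {5,6,7,12,13,14,15,20,21,22,23,28,29,30,31} = 0⊕1⊕0⊕1⊕1⊕0⊕0⊕0⊕1⊕1⊕0⊕1⊕1⊕0⊕0 = 1
p8 = XOR of data positions {9,10,11,12,13,14,15,24,25,26,27,28,29,30,31} = 1⊕0⊕0⊕1⊕1⊕0⊕0⊕0⊕1⊕0⊕1⊕1⊕1⊕0⊕0 = 1
p16 = XOR of data positions {17,18,19,20,21,22,23,24,25,26,27,28,29,30,31} = 1⊕1⊕1⊕0⊕1⊕1⊕0⊕0⊕1⊕0⊕1⊕1⊕1⊕0⊕0 = 1
Parity bits p1,p2,p4,p8,p16 = 01111

01111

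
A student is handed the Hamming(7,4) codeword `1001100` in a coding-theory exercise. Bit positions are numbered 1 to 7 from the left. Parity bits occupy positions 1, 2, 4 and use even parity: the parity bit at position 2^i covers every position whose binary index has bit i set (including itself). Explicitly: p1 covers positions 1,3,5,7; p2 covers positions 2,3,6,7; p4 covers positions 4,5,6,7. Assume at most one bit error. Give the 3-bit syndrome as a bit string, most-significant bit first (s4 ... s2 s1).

000

s1: b1⊕b3⊕b5⊕b7 = 1⊕0⊕1⊕0 = 0
s2: b2⊕b3⊕b6⊕b7 = 0⊕0⊕0⊕0 = 0
s4: b4⊕b5⊕b6⊕b7 = 1⊕1⊕0⊕0 = 0
Syndrome (s4...s1) = 000 → position 0 (no error).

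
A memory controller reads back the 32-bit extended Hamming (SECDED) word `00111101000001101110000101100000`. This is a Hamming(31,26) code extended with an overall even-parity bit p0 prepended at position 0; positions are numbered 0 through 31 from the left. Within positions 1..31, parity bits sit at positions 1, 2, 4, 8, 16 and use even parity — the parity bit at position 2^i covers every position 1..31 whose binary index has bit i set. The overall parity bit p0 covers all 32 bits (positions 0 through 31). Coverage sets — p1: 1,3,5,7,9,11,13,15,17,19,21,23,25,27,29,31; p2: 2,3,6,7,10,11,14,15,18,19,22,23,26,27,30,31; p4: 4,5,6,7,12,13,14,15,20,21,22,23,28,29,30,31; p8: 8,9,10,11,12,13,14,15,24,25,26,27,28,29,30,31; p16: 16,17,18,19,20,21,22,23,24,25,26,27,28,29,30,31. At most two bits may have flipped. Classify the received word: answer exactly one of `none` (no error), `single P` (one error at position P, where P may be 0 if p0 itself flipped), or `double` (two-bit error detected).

single 3

s1: b1⊕b3⊕b5⊕b7⊕b9⊕b11⊕b13⊕b15⊕b17⊕b19⊕b21⊕b23⊕b25⊕b27⊕b29⊕b31 = 0⊕1⊕1⊕1⊕0⊕0⊕1⊕0⊕1⊕0⊕0⊕1⊕1⊕0⊕0⊕0 = 1
s2: b2⊕b3⊕b6⊕b7⊕b10⊕b11⊕b14⊕b15⊕b18⊕b19⊕b22⊕b23⊕b26⊕b27⊕b30⊕b31 = 1⊕1⊕0⊕1⊕0⊕0⊕1⊕0⊕1⊕0⊕0⊕1⊕1⊕0⊕0⊕0 = 1
s4: b4⊕b5⊕b6⊕b7⊕b12⊕b13⊕b14⊕b15⊕b20⊕b21⊕b22⊕b23⊕b28⊕b29⊕b30⊕b31 = 1⊕1⊕0⊕1⊕0⊕1⊕1⊕0⊕0⊕0⊕0⊕1⊕0⊕0⊕0⊕0 = 0
s8: b8⊕b9⊕b10⊕b11⊕b12⊕b13⊕b14⊕b15⊕b24⊕b25⊕b26⊕b27⊕b28⊕b29⊕b30⊕b31 = 0⊕0⊕0⊕0⊕0⊕1⊕1⊕0⊕0⊕1⊕1⊕0⊕0⊕0⊕0⊕0 = 0
s16: b16⊕b17⊕b18⊕b19⊕b20⊕b21⊕b22⊕b23⊕b24⊕b25⊕b26⊕b27⊕b28⊕b29⊕b30⊕b31 = 1⊕1⊕1⊕0⊕0⊕0⊕0⊕1⊕0⊕1⊕1⊕0⊕0⊕0⊕0⊕0 = 0
Syndrome (s16...s1) = 00011 → position 3.
Overall parity (XOR of all 32 bits, including p0): 0⊕0⊕1⊕1⊕1⊕1⊕0⊕1⊕0⊕0⊕0⊕0⊕0⊕1⊕1⊕0⊕1⊕1⊕1⊕0⊕0⊕0⊕0⊕1⊕0⊕1⊕1⊕0⊕0⊕0⊕0⊕0 = 1
Overall=1, syndrome position=3 → single-bit error at position 3.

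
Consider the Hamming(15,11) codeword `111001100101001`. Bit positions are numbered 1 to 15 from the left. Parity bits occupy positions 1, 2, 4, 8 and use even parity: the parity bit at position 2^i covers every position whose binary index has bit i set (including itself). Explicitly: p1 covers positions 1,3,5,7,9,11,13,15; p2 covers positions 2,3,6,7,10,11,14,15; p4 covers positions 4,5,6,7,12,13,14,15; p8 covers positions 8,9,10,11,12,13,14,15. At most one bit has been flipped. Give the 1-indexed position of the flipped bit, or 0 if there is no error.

8

s1: b1⊕b3⊕b5⊕b7⊕b9⊕b11⊕b13⊕b15 = 1⊕1⊕0⊕1⊕0⊕0⊕0⊕1 = 0
s2: b2⊕b3⊕b6⊕b7⊕b10⊕b11⊕b14⊕b15 = 1⊕1⊕1⊕1⊕1⊕0⊕0⊕1 = 0
s4: b4⊕b5⊕b6⊕b7⊕b12⊕b13⊕b14⊕b15 = 0⊕0⊕1⊕1⊕1⊕0⊕0⊕1 = 0
s8: b8⊕b9⊕b10⊕b11⊕b12⊕b13⊕b14⊕b15 = 0⊕0⊕1⊕0⊕1⊕0⊕0⊕1 = 1
Syndrome (s8...s1) = 1000 → position 8.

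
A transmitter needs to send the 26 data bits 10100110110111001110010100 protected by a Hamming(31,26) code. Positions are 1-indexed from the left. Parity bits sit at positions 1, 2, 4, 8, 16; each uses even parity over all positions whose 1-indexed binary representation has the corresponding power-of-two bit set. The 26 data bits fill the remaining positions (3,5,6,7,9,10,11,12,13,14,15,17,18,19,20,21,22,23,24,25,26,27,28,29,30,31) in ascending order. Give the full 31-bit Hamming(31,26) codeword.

0010010101101100111001110010100

Place data bits at non-power-of-two positions: b3=1, b5=0, b6=1, b7=0, b9=0, b10=1, b11=1, b12=0, b13=1, b14=1, b15=0, b17=1, b18=1, b19=1, b20=0, b21=0, b22=1, b23=1, b24=1, b25=0, b26=0, b27=1, b28=0, b29=1, b30=0, b31=0.
p1 = XOR of data positions {3,5,7,9,11,13,15,17,19,21,23,25,27,29,31} = 1⊕0⊕0⊕0⊕1⊕1⊕0⊕1⊕1⊕0⊕1⊕0⊕1⊕1⊕0 = 0
p2 = XOR of data positions {3,6,7,10,11,14,15,18,19,22,23,26,27,30,31} = 1⊕1⊕0⊕1⊕1⊕1⊕0⊕1⊕1⊕1⊕1⊕0⊕1⊕0⊕0 = 0
p4 = XOR of data positions {5,6,7,12,13,14,15,20,21,22,23,28,29,30,31} = 0⊕1⊕0⊕0⊕1⊕1⊕0⊕0⊕0⊕1⊕1⊕0⊕1⊕0⊕0 = 0
p8 = XOR of data positions {9,10,11,12,13,14,15,24,25,26,27,28,29,30,31} = 0⊕1⊕1⊕0⊕1⊕1⊕0⊕1⊕0⊕0⊕1⊕0⊕1⊕0⊕0 = 1
p16 = XOR of data positions {17,18,19,20,21,22,23,24,25,26,27,28,29,30,31} = 1⊕1⊕1⊕0⊕0⊕1⊕1⊕1⊕0⊕0⊕1⊕0⊕1⊕0⊕0 = 0
Codeword b1..b31 = 0010010101101100111001110010100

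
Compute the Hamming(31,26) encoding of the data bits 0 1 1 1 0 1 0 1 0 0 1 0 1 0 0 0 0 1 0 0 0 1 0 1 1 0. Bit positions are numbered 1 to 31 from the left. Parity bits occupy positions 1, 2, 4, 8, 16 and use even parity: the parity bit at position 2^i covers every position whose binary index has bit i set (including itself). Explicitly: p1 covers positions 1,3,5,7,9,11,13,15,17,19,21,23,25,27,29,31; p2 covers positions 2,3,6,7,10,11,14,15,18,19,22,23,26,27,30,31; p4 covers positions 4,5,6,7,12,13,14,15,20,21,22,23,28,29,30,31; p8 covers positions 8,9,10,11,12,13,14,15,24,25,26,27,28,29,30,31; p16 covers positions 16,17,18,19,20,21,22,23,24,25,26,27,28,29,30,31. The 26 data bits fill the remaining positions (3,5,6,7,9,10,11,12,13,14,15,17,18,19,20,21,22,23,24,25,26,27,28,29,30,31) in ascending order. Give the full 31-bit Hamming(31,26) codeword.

Place data bits at non-power-of-two positions: b3=0, b5=1, b6=1, b7=1, b9=0, b10=1, b11=0, b12=1, b13=0, b14=0, b15=1, b17=0, b18=1, b19=0, b20=0, b21=0, b22=0, b23=1, b24=0, b25=0, b26=0, b27=1, b28=0, b29=1, b30=1, b31=0.
p1 = XOR of data positions {3,5,7,9,11,13,15,17,19,21,23,25,27,29,31} = 0⊕1⊕1⊕0⊕0⊕0⊕1⊕0⊕0⊕0⊕1⊕0⊕1⊕1⊕0 = 0
p2 = XOR of data positions {3,6,7,10,11,14,15,18,19,22,23,26,27,30,31} = 0⊕1⊕1⊕1⊕0⊕0⊕1⊕1⊕0⊕0⊕1⊕0⊕1⊕1⊕0 = 0
p4 = XOR of data positions {5,6,7,12,13,14,15,20,21,22,23,28,29,30,31} = 1⊕1⊕1⊕1⊕0⊕0⊕1⊕0⊕0⊕0⊕1⊕0⊕1⊕1⊕0 = 0
p8 = XOR of data positions {9,10,11,12,13,14,15,24,25,26,27,28,29,30,31} = 0⊕1⊕0⊕1⊕0⊕0⊕1⊕0⊕0⊕0⊕1⊕0⊕1⊕1⊕0 = 0
p16 = XOR of data positions {17,18,19,20,21,22,23,24,25,26,27,28,29,30,31} = 0⊕1⊕0⊕0⊕0⊕0⊕1⊕0⊕0⊕0⊕1⊕0⊕1⊕1⊕0 = 1
Codeword b1..b31 = 0000111001010011010000100010110

0000111001010011010000100010110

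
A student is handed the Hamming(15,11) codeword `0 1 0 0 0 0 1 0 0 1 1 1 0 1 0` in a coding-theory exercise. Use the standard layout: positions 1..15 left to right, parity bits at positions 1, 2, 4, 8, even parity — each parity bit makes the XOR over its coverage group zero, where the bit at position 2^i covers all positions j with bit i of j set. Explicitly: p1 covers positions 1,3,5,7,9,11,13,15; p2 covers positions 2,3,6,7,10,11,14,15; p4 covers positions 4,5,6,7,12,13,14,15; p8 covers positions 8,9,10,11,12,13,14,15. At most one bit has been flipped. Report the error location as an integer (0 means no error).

s1: b1⊕b3⊕b5⊕b7⊕b9⊕b11⊕b13⊕b15 = 0⊕0⊕0⊕1⊕0⊕1⊕0⊕0 = 0
s2: b2⊕b3⊕b6⊕b7⊕b10⊕b11⊕b14⊕b15 = 1⊕0⊕0⊕1⊕1⊕1⊕1⊕0 = 1
s4: b4⊕b5⊕b6⊕b7⊕b12⊕b13⊕b14⊕b15 = 0⊕0⊕0⊕1⊕1⊕0⊕1⊕0 = 1
s8: b8⊕b9⊕b10⊕b11⊕b12⊕b13⊕b14⊕b15 = 0⊕0⊕1⊕1⊕1⊕0⊕1⊕0 = 0
Syndrome (s8...s1) = 0110 → position 6.

6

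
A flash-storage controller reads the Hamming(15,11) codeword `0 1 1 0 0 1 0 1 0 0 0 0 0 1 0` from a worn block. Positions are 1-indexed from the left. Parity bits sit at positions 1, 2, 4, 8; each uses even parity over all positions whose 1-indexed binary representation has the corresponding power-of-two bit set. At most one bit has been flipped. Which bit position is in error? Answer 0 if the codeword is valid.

1

s1: b1⊕b3⊕b5⊕b7⊕b9⊕b11⊕b13⊕b15 = 0⊕1⊕0⊕0⊕0⊕0⊕0⊕0 = 1
s2: b2⊕b3⊕b6⊕b7⊕b10⊕b11⊕b14⊕b15 = 1⊕1⊕1⊕0⊕0⊕0⊕1⊕0 = 0
s4: b4⊕b5⊕b6⊕b7⊕b12⊕b13⊕b14⊕b15 = 0⊕0⊕1⊕0⊕0⊕0⊕1⊕0 = 0
s8: b8⊕b9⊕b10⊕b11⊕b12⊕b13⊕b14⊕b15 = 1⊕0⊕0⊕0⊕0⊕0⊕1⊕0 = 0
Syndrome (s8...s1) = 0001 → position 1.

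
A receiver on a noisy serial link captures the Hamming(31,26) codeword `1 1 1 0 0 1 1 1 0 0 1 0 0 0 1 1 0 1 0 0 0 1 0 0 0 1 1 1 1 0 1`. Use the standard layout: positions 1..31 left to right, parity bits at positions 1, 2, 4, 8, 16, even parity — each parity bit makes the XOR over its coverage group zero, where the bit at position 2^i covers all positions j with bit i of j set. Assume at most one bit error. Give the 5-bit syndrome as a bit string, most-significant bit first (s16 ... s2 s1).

00110

s1: b1⊕b3⊕b5⊕b7⊕b9⊕b11⊕b13⊕b15⊕b17⊕b19⊕b21⊕b23⊕b25⊕b27⊕b29⊕b31 = 1⊕1⊕0⊕1⊕0⊕1⊕0⊕1⊕0⊕0⊕0⊕0⊕0⊕1⊕1⊕1 = 0
s2: b2⊕b3⊕b6⊕b7⊕b10⊕b11⊕b14⊕b15⊕b18⊕b19⊕b22⊕b23⊕b26⊕b27⊕b30⊕b31 = 1⊕1⊕1⊕1⊕0⊕1⊕0⊕1⊕1⊕0⊕1⊕0⊕1⊕1⊕0⊕1 = 1
s4: b4⊕b5⊕b6⊕b7⊕b12⊕b13⊕b14⊕b15⊕b20⊕b21⊕b22⊕b23⊕b28⊕b29⊕b30⊕b31 = 0⊕0⊕1⊕1⊕0⊕0⊕0⊕1⊕0⊕0⊕1⊕0⊕1⊕1⊕0⊕1 = 1
s8: b8⊕b9⊕b10⊕b11⊕b12⊕b13⊕b14⊕b15⊕b24⊕b25⊕b26⊕b27⊕b28⊕b29⊕b30⊕b31 = 1⊕0⊕0⊕1⊕0⊕0⊕0⊕1⊕0⊕0⊕1⊕1⊕1⊕1⊕0⊕1 = 0
s16: b16⊕b17⊕b18⊕b19⊕b20⊕b21⊕b22⊕b23⊕b24⊕b25⊕b26⊕b27⊕b28⊕b29⊕b30⊕b31 = 1⊕0⊕1⊕0⊕0⊕0⊕1⊕0⊕0⊕0⊕1⊕1⊕1⊕1⊕0⊕1 = 0
Syndrome (s16...s1) = 00110 → position 6.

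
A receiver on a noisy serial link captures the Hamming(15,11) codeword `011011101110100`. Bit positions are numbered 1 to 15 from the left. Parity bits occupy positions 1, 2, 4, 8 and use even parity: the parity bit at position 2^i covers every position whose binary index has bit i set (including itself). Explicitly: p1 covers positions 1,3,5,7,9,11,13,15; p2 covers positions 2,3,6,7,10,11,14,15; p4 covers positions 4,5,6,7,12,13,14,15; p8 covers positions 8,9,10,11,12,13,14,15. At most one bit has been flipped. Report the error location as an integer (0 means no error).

s1: b1⊕b3⊕b5⊕b7⊕b9⊕b11⊕b13⊕b15 = 0⊕1⊕1⊕1⊕1⊕1⊕1⊕0 = 0
s2: b2⊕b3⊕b6⊕b7⊕b10⊕b11⊕b14⊕b15 = 1⊕1⊕1⊕1⊕1⊕1⊕0⊕0 = 0
s4: b4⊕b5⊕b6⊕b7⊕b12⊕b13⊕b14⊕b15 = 0⊕1⊕1⊕1⊕0⊕1⊕0⊕0 = 0
s8: b8⊕b9⊕b10⊕b11⊕b12⊕b13⊕b14⊕b15 = 0⊕1⊕1⊕1⊕0⊕1⊕0⊕0 = 0
Syndrome (s8...s1) = 0000 → position 0 (no error).

0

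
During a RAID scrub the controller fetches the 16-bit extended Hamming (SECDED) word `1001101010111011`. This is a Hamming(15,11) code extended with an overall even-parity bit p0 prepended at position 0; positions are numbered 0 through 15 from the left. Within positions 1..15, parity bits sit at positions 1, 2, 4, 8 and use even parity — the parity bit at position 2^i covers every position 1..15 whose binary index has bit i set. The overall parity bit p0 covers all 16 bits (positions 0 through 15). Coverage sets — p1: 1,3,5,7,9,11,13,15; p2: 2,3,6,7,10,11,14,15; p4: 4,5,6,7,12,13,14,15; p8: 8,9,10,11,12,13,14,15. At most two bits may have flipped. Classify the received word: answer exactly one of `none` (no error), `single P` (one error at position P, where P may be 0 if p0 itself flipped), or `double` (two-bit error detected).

s1: b1⊕b3⊕b5⊕b7⊕b9⊕b11⊕b13⊕b15 = 0⊕1⊕0⊕0⊕0⊕1⊕0⊕1 = 1
s2: b2⊕b3⊕b6⊕b7⊕b10⊕b11⊕b14⊕b15 = 0⊕1⊕1⊕0⊕1⊕1⊕1⊕1 = 0
s4: b4⊕b5⊕b6⊕b7⊕b12⊕b13⊕b14⊕b15 = 1⊕0⊕1⊕0⊕1⊕0⊕1⊕1 = 1
s8: b8⊕b9⊕b10⊕b11⊕b12⊕b13⊕b14⊕b15 = 1⊕0⊕1⊕1⊕1⊕0⊕1⊕1 = 0
Syndrome (s8...s1) = 0101 → position 5.
Overall parity (XOR of all 16 bits, including p0): 1⊕0⊕0⊕1⊕1⊕0⊕1⊕0⊕1⊕0⊕1⊕1⊕1⊕0⊕1⊕1 = 0
Overall=0, syndrome position=5 → double-bit error detected (uncorrectable).

double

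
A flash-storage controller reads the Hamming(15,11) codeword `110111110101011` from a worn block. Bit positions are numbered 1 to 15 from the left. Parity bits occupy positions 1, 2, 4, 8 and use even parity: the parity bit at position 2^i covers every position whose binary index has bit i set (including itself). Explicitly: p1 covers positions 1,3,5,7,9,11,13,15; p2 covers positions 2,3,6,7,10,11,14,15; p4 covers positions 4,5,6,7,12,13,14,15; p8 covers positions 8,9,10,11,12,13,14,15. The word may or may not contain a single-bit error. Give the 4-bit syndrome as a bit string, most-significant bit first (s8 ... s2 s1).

1100

s1: b1⊕b3⊕b5⊕b7⊕b9⊕b11⊕b13⊕b15 = 1⊕0⊕1⊕1⊕0⊕0⊕0⊕1 = 0
s2: b2⊕b3⊕b6⊕b7⊕b10⊕b11⊕b14⊕b15 = 1⊕0⊕1⊕1⊕1⊕0⊕1⊕1 = 0
s4: b4⊕b5⊕b6⊕b7⊕b12⊕b13⊕b14⊕b15 = 1⊕1⊕1⊕1⊕1⊕0⊕1⊕1 = 1
s8: b8⊕b9⊕b10⊕b11⊕b12⊕b13⊕b14⊕b15 = 1⊕0⊕1⊕0⊕1⊕0⊕1⊕1 = 1
Syndrome (s8...s1) = 1100 → position 12.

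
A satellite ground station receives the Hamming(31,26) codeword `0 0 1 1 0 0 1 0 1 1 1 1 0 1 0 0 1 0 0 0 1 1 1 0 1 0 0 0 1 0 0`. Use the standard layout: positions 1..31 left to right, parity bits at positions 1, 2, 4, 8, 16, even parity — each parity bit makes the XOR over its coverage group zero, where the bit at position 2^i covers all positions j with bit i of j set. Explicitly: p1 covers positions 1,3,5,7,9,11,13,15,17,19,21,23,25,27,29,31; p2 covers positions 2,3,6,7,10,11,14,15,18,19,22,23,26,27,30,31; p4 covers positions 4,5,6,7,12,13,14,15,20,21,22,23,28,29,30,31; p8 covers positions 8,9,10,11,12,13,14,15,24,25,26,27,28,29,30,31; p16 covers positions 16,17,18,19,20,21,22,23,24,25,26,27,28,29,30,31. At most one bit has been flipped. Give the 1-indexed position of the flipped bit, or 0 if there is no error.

11

s1: b1⊕b3⊕b5⊕b7⊕b9⊕b11⊕b13⊕b15⊕b17⊕b19⊕b21⊕b23⊕b25⊕b27⊕b29⊕b31 = 0⊕1⊕0⊕1⊕1⊕1⊕0⊕0⊕1⊕0⊕1⊕1⊕1⊕0⊕1⊕0 = 1
s2: b2⊕b3⊕b6⊕b7⊕b10⊕b11⊕b14⊕b15⊕b18⊕b19⊕b22⊕b23⊕b26⊕b27⊕b30⊕b31 = 0⊕1⊕0⊕1⊕1⊕1⊕1⊕0⊕0⊕0⊕1⊕1⊕0⊕0⊕0⊕0 = 1
s4: b4⊕b5⊕b6⊕b7⊕b12⊕b13⊕b14⊕b15⊕b20⊕b21⊕b22⊕b23⊕b28⊕b29⊕b30⊕b31 = 1⊕0⊕0⊕1⊕1⊕0⊕1⊕0⊕0⊕1⊕1⊕1⊕0⊕1⊕0⊕0 = 0
s8: b8⊕b9⊕b10⊕b11⊕b12⊕b13⊕b14⊕b15⊕b24⊕b25⊕b26⊕b27⊕b28⊕b29⊕b30⊕b31 = 0⊕1⊕1⊕1⊕1⊕0⊕1⊕0⊕0⊕1⊕0⊕0⊕0⊕1⊕0⊕0 = 1
s16: b16⊕b17⊕b18⊕b19⊕b20⊕b21⊕b22⊕b23⊕b24⊕b25⊕b26⊕b27⊕b28⊕b29⊕b30⊕b31 = 0⊕1⊕0⊕0⊕0⊕1⊕1⊕1⊕0⊕1⊕0⊕0⊕0⊕1⊕0⊕0 = 0
Syndrome (s16...s1) = 01011 → position 11.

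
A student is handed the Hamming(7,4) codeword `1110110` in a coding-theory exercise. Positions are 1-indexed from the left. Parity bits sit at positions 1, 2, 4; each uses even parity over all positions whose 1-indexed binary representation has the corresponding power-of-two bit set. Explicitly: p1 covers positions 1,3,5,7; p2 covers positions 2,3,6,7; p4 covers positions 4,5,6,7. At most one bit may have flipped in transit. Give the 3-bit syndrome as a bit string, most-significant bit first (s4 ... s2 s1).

s1: b1⊕b3⊕b5⊕b7 = 1⊕1⊕1⊕0 = 1
s2: b2⊕b3⊕b6⊕b7 = 1⊕1⊕1⊕0 = 1
s4: b4⊕b5⊕b6⊕b7 = 0⊕1⊕1⊕0 = 0
Syndrome (s4...s1) = 011 → position 3.

011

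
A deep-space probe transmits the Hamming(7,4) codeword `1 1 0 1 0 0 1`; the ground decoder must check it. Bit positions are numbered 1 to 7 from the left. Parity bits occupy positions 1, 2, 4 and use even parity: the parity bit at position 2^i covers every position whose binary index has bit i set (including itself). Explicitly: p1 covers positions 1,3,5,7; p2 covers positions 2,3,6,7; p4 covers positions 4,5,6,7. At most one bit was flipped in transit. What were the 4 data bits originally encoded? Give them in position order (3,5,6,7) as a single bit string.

0001

s1: b1⊕b3⊕b5⊕b7 = 1⊕0⊕0⊕1 = 0
s2: b2⊕b3⊕b6⊕b7 = 1⊕0⊕0⊕1 = 0
s4: b4⊕b5⊕b6⊕b7 = 1⊕0⊕0⊕1 = 0
Syndrome (s4...s1) = 000 → position 0 (no error).
No correction needed.
Data bits at positions 3,5,6,7: 0001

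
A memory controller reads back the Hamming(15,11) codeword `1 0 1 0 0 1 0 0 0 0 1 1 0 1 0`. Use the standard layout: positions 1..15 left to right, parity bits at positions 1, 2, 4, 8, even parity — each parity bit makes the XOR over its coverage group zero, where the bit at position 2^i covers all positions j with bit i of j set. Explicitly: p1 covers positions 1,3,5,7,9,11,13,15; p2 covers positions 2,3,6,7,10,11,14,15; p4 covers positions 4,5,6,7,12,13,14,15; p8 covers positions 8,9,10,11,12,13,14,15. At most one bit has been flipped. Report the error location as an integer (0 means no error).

s1: b1⊕b3⊕b5⊕b7⊕b9⊕b11⊕b13⊕b15 = 1⊕1⊕0⊕0⊕0⊕1⊕0⊕0 = 1
s2: b2⊕b3⊕b6⊕b7⊕b10⊕b11⊕b14⊕b15 = 0⊕1⊕1⊕0⊕0⊕1⊕1⊕0 = 0
s4: b4⊕b5⊕b6⊕b7⊕b12⊕b13⊕b14⊕b15 = 0⊕0⊕1⊕0⊕1⊕0⊕1⊕0 = 1
s8: b8⊕b9⊕b10⊕b11⊕b12⊕b13⊕b14⊕b15 = 0⊕0⊕0⊕1⊕1⊕0⊕1⊕0 = 1
Syndrome (s8...s1) = 1101 → position 13.

13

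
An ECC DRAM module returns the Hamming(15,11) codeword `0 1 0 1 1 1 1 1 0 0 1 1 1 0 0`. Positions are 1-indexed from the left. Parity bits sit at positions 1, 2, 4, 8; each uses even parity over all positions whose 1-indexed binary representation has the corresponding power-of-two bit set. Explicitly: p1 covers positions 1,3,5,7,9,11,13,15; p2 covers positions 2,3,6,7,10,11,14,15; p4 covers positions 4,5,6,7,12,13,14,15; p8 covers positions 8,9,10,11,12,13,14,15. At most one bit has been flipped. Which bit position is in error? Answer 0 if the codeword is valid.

0

s1: b1⊕b3⊕b5⊕b7⊕b9⊕b11⊕b13⊕b15 = 0⊕0⊕1⊕1⊕0⊕1⊕1⊕0 = 0
s2: b2⊕b3⊕b6⊕b7⊕b10⊕b11⊕b14⊕b15 = 1⊕0⊕1⊕1⊕0⊕1⊕0⊕0 = 0
s4: b4⊕b5⊕b6⊕b7⊕b12⊕b13⊕b14⊕b15 = 1⊕1⊕1⊕1⊕1⊕1⊕0⊕0 = 0
s8: b8⊕b9⊕b10⊕b11⊕b12⊕b13⊕b14⊕b15 = 1⊕0⊕0⊕1⊕1⊕1⊕0⊕0 = 0
Syndrome (s8...s1) = 0000 → position 0 (no error).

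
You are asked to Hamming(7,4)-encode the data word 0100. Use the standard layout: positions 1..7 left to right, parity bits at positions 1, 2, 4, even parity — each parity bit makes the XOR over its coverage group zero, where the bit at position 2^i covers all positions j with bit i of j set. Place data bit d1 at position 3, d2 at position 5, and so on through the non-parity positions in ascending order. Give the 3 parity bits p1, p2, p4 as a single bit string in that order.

101

Place data bits at non-power-of-two positions: b3=0, b5=1, b6=0, b7=0.
p1 = XOR of data positions {3,5,7} = 0⊕1⊕0 = 1
p2 = XOR of data positions {3,6,7} = 0⊕0⊕0 = 0
p4 = XOR of data positions {5,6,7} = 1⊕0⊕0 = 1
Parity bits p1,p2,p4 = 101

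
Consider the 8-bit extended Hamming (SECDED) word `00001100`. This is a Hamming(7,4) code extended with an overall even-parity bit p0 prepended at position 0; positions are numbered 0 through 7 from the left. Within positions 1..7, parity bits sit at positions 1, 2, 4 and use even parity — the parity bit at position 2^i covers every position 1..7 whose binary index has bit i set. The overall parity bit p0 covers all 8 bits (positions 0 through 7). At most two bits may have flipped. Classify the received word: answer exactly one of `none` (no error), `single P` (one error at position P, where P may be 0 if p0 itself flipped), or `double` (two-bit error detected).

double

s1: b1⊕b3⊕b5⊕b7 = 0⊕0⊕1⊕0 = 1
s2: b2⊕b3⊕b6⊕b7 = 0⊕0⊕0⊕0 = 0
s4: b4⊕b5⊕b6⊕b7 = 1⊕1⊕0⊕0 = 0
Syndrome (s4...s1) = 001 → position 1.
Overall parity (XOR of all 8 bits, including p0): 0⊕0⊕0⊕0⊕1⊕1⊕0⊕0 = 0
Overall=0, syndrome position=1 → double-bit error detected (uncorrectable).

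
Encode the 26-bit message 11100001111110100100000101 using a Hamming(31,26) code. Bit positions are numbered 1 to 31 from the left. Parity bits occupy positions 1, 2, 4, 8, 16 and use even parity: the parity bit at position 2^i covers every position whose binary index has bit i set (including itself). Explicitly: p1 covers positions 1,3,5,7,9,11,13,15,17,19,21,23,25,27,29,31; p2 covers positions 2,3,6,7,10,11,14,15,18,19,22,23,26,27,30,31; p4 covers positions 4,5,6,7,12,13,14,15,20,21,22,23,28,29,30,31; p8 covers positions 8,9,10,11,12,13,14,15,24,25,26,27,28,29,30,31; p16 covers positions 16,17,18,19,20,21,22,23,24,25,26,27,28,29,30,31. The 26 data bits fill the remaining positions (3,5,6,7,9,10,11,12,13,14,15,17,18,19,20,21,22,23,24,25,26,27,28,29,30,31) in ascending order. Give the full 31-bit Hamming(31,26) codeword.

Place data bits at non-power-of-two positions: b3=1, b5=1, b6=1, b7=0, b9=0, b10=0, b11=0, b12=1, b13=1, b14=1, b15=1, b17=1, b18=1, b19=0, b20=1, b21=0, b22=0, b23=1, b24=0, b25=0, b26=0, b27=0, b28=0, b29=1, b30=0, b31=1.
p1 = XOR of data positions {3,5,7,9,11,13,15,17,19,21,23,25,27,29,31} = 1⊕1⊕0⊕0⊕0⊕1⊕1⊕1⊕0⊕0⊕1⊕0⊕0⊕1⊕1 = 0
p2 = XOR of data positions {3,6,7,10,11,14,15,18,19,22,23,26,27,30,31} = 1⊕1⊕0⊕0⊕0⊕1⊕1⊕1⊕0⊕0⊕1⊕0⊕0⊕0⊕1 = 1
p4 = XOR of data positions {5,6,7,12,13,14,15,20,21,22,23,28,29,30,31} = 1⊕1⊕0⊕1⊕1⊕1⊕1⊕1⊕0⊕0⊕1⊕0⊕1⊕0⊕1 = 0
p8 = XOR of data positions {9,10,11,12,13,14,15,24,25,26,27,28,29,30,31} = 0⊕0⊕0⊕1⊕1⊕1⊕1⊕0⊕0⊕0⊕0⊕0⊕1⊕0⊕1 = 0
p16 = XOR of data positions {17,18,19,20,21,22,23,24,25,26,27,28,29,30,31} = 1⊕1⊕0⊕1⊕0⊕0⊕1⊕0⊕0⊕0⊕0⊕0⊕1⊕0⊕1 = 0
Codeword b1..b31 = 0110110000011110110100100000101

0110110000011110110100100000101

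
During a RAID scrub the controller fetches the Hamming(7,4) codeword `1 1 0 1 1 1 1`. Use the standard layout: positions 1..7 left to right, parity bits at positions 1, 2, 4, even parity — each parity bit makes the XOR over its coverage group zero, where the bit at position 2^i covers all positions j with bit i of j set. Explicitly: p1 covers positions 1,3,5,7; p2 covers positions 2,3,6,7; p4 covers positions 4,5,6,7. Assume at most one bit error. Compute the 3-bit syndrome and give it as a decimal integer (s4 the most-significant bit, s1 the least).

s1: b1⊕b3⊕b5⊕b7 = 1⊕0⊕1⊕1 = 1
s2: b2⊕b3⊕b6⊕b7 = 1⊕0⊕1⊕1 = 1
s4: b4⊕b5⊕b6⊕b7 = 1⊕1⊕1⊕1 = 0
Syndrome (s4...s1) = 011 → position 3.

3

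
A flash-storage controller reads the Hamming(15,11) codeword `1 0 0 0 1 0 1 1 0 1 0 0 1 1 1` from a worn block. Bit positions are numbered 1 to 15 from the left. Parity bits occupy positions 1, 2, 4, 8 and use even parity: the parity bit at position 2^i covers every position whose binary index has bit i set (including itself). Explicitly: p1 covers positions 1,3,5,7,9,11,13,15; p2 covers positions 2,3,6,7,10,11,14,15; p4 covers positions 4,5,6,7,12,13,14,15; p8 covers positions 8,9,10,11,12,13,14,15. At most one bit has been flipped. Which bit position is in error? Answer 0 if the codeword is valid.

13

s1: b1⊕b3⊕b5⊕b7⊕b9⊕b11⊕b13⊕b15 = 1⊕0⊕1⊕1⊕0⊕0⊕1⊕1 = 1
s2: b2⊕b3⊕b6⊕b7⊕b10⊕b11⊕b14⊕b15 = 0⊕0⊕0⊕1⊕1⊕0⊕1⊕1 = 0
s4: b4⊕b5⊕b6⊕b7⊕b12⊕b13⊕b14⊕b15 = 0⊕1⊕0⊕1⊕0⊕1⊕1⊕1 = 1
s8: b8⊕b9⊕b10⊕b11⊕b12⊕b13⊕b14⊕b15 = 1⊕0⊕1⊕0⊕0⊕1⊕1⊕1 = 1
Syndrome (s8...s1) = 1101 → position 13.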